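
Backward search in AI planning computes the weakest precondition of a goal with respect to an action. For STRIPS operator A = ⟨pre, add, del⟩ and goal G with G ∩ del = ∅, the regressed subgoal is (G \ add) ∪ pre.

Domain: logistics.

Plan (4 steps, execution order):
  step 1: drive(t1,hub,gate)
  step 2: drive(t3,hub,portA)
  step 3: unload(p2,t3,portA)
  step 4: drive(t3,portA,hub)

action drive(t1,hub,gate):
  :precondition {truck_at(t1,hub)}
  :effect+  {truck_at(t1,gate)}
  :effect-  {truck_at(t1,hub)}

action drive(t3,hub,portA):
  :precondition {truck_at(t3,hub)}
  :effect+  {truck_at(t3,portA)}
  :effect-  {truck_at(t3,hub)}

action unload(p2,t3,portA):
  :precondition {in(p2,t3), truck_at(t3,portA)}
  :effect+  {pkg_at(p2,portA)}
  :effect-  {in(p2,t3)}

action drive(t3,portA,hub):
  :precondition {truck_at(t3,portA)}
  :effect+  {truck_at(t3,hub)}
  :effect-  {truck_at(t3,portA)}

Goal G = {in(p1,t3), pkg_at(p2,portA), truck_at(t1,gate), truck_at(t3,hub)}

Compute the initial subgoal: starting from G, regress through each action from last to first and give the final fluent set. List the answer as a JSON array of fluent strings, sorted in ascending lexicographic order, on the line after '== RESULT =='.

Work backward from the goal:
  through step 4 (drive(t3,portA,hub)): drop {truck_at(t3,hub)}, keep {in(p1,t3), pkg_at(p2,portA), truck_at(t1,gate)}, require {truck_at(t3,portA)}
    → {in(p1,t3), pkg_at(p2,portA), truck_at(t1,gate), truck_at(t3,portA)}
  through step 3 (unload(p2,t3,portA)): drop {pkg_at(p2,portA)}, keep {in(p1,t3), truck_at(t1,gate), truck_at(t3,portA)}, require {in(p2,t3), truck_at(t3,portA)}
    → {in(p1,t3), in(p2,t3), truck_at(t1,gate), truck_at(t3,portA)}
  through step 2 (drive(t3,hub,portA)): drop {truck_at(t3,portA)}, keep {in(p1,t3), in(p2,t3), truck_at(t1,gate)}, require {truck_at(t3,hub)}
    → {in(p1,t3), in(p2,t3), truck_at(t1,gate), truck_at(t3,hub)}
  through step 1 (drive(t1,hub,gate)): drop {truck_at(t1,gate)}, keep {in(p1,t3), in(p2,t3), truck_at(t3,hub)}, require {truck_at(t1,hub)}
    → {in(p1,t3), in(p2,t3), truck_at(t1,hub), truck_at(t3,hub)}

== RESULT ==
["in(p1,t3)", "in(p2,t3)", "truck_at(t1,hub)", "truck_at(t3,hub)"]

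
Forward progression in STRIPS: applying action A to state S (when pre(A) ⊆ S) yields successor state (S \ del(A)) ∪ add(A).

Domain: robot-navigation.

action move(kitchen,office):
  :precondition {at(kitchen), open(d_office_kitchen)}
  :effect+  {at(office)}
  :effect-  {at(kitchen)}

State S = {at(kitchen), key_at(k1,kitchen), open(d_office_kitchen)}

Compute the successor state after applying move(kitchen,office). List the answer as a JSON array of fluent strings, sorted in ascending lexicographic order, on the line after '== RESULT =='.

Progress:
  pre ⊆ S: {at(kitchen), open(d_office_kitchen)} ⊆ S  — applicable
  S \ del = {key_at(k1,kitchen), open(d_office_kitchen)}
  ∪ add   = {at(office), key_at(k1,kitchen), open(d_office_kitchen)}

== RESULT ==
["at(office)", "key_at(k1,kitchen)", "open(d_office_kitchen)"]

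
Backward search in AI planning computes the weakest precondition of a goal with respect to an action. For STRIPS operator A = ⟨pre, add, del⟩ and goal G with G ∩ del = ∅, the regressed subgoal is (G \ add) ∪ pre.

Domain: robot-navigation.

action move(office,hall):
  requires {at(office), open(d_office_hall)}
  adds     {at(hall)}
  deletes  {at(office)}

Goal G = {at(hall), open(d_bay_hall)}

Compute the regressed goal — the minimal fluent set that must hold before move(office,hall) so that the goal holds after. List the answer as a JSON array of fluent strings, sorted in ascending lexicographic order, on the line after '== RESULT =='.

Compute (G \ add) ∪ pre:
  G ∩ del = {}  (empty — regression defined)
  G \ add = {at(hall), open(d_bay_hall)} \ {at(hall)} = {open(d_bay_hall)}
  ∪ pre   = {open(d_bay_hall)} ∪ {at(office), open(d_office_hall)}
          = {at(office), open(d_bay_hall), open(d_office_hall)}

== RESULT ==
["at(office)", "open(d_bay_hall)", "open(d_office_hall)"]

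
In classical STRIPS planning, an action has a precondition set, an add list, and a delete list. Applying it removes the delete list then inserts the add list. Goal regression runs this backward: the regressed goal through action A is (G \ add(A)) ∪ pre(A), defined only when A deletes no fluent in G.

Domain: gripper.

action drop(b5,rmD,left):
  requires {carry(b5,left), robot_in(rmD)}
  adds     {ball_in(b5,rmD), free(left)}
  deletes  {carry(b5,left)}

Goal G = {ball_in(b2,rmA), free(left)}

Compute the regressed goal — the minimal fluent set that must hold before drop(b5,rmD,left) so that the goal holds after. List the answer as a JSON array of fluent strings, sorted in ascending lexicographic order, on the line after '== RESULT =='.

Regress:
  G ∩ del = {}  (empty — regression defined)
  G \ add = {ball_in(b2,rmA), free(left)} \ {ball_in(b5,rmD), free(left)} = {ball_in(b2,rmA)}
  ∪ pre   = {ball_in(b2,rmA)} ∪ {carry(b5,left), robot_in(rmD)}
          = {ball_in(b2,rmA), carry(b5,left), robot_in(rmD)}

== RESULT ==
["ball_in(b2,rmA)", "carry(b5,left)", "robot_in(rmD)"]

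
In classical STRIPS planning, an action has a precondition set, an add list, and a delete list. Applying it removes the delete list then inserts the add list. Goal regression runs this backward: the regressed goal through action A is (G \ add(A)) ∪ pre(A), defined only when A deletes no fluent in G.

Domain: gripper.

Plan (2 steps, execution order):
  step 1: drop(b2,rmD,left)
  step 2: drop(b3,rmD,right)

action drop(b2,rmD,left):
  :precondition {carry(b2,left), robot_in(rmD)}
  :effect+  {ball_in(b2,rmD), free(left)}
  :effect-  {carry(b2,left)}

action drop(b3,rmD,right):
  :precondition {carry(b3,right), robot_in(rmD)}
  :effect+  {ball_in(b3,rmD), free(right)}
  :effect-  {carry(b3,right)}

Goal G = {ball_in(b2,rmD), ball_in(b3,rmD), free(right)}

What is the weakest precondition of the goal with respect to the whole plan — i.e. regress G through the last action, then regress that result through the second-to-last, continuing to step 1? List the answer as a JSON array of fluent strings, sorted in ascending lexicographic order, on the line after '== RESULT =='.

Regress step by step:
  through step 2 (drop(b3,rmD,right)): drop {ball_in(b3,rmD), free(right)}, keep {ball_in(b2,rmD)}, require {carry(b3,right), robot_in(rmD)}
    → {ball_in(b2,rmD), carry(b3,right), robot_in(rmD)}
  through step 1 (drop(b2,rmD,left)): drop {ball_in(b2,rmD)}, keep {carry(b3,right), robot_in(rmD)}, require {carry(b2,left), robot_in(rmD)}
    → {carry(b2,left), carry(b3,right), robot_in(rmD)}

== RESULT ==
["carry(b2,left)", "carry(b3,right)", "robot_in(rmD)"]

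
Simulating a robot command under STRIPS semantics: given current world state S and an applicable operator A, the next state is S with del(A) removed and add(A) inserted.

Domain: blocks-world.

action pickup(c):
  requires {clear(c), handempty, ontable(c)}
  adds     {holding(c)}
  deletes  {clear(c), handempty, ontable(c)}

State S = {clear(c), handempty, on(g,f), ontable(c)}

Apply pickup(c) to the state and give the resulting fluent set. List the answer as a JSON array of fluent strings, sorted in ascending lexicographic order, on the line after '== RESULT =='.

Compute (S \ del) ∪ add:
  pre ⊆ S: {clear(c), handempty, ontable(c)} ⊆ S  — applicable
  S \ del = {on(g,f)}
  ∪ add   = {holding(c), on(g,f)}

== RESULT ==
["holding(c)", "on(g,f)"]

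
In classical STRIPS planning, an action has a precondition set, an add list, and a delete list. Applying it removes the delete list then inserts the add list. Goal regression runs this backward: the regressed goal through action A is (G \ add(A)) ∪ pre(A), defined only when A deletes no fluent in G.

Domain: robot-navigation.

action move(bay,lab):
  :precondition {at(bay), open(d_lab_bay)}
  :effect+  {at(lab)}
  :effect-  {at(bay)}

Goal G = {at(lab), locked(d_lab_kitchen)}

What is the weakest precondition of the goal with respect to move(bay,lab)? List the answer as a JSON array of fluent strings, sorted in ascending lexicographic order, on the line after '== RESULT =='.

Compute (G \ add) ∪ pre:
  G ∩ del = {}  (empty — regression defined)
  G \ add = {at(lab), locked(d_lab_kitchen)} \ {at(lab)} = {locked(d_lab_kitchen)}
  ∪ pre   = {locked(d_lab_kitchen)} ∪ {at(bay), open(d_lab_bay)}
          = {at(bay), locked(d_lab_kitchen), open(d_lab_bay)}

== RESULT ==
["at(bay)", "locked(d_lab_kitchen)", "open(d_lab_bay)"]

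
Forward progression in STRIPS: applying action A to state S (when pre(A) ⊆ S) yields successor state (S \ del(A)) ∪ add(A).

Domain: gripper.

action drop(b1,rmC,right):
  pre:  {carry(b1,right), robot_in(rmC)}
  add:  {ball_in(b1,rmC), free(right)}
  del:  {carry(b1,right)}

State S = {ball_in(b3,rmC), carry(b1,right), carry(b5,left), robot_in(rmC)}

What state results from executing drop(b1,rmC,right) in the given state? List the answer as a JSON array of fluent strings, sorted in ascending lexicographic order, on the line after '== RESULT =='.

Progress:
  pre ⊆ S: {carry(b1,right), robot_in(rmC)} ⊆ S  — applicable
  S \ del = {ball_in(b3,rmC), carry(b5,left), robot_in(rmC)}
  ∪ add   = {ball_in(b1,rmC), ball_in(b3,rmC), carry(b5,left), free(right), robot_in(rmC)}

== RESULT ==
["ball_in(b1,rmC)", "ball_in(b3,rmC)", "carry(b5,left)", "free(right)", "robot_in(rmC)"]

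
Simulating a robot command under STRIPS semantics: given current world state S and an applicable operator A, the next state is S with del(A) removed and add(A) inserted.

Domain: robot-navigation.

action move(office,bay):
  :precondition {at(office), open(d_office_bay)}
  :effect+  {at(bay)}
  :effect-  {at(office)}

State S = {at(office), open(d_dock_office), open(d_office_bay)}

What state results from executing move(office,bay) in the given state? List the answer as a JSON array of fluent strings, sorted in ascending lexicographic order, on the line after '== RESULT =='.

Progress:
  pre ⊆ S: {at(office), open(d_office_bay)} ⊆ S  — applicable
  S \ del = {open(d_dock_office), open(d_office_bay)}
  ∪ add   = {at(bay), open(d_dock_office), open(d_office_bay)}

== RESULT ==
["at(bay)", "open(d_dock_office)", "open(d_office_bay)"]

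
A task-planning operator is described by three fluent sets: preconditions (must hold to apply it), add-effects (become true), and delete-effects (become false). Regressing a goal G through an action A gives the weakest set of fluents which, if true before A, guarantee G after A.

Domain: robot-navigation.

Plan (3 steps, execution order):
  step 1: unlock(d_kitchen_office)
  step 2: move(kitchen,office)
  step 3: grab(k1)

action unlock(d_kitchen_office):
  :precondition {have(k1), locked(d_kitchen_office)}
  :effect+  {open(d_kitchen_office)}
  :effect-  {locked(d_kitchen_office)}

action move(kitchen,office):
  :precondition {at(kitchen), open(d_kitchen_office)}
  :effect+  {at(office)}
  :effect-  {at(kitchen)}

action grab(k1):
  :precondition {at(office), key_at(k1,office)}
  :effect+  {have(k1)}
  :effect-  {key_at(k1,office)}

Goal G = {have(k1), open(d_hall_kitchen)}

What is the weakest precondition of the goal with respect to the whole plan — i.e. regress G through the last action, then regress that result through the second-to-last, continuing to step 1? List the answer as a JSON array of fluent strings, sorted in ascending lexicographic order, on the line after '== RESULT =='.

Regress step by step:
  through step 3 (grab(k1)): drop {have(k1)}, keep {open(d_hall_kitchen)}, require {at(office), key_at(k1,office)}
    → {at(office), key_at(k1,office), open(d_hall_kitchen)}
  through step 2 (move(kitchen,office)): drop {at(office)}, keep {key_at(k1,office), open(d_hall_kitchen)}, require {at(kitchen), open(d_kitchen_office)}
    → {at(kitchen), key_at(k1,office), open(d_hall_kitchen), open(d_kitchen_office)}
  through step 1 (unlock(d_kitchen_office)): drop {open(d_kitchen_office)}, keep {at(kitchen), key_at(k1,office), open(d_hall_kitchen)}, require {have(k1), locked(d_kitchen_office)}
    → {at(kitchen), have(k1), key_at(k1,office), locked(d_kitchen_office), open(d_hall_kitchen)}

== RESULT ==
["at(kitchen)", "have(k1)", "key_at(k1,office)", "locked(d_kitchen_office)", "open(d_hall_kitchen)"]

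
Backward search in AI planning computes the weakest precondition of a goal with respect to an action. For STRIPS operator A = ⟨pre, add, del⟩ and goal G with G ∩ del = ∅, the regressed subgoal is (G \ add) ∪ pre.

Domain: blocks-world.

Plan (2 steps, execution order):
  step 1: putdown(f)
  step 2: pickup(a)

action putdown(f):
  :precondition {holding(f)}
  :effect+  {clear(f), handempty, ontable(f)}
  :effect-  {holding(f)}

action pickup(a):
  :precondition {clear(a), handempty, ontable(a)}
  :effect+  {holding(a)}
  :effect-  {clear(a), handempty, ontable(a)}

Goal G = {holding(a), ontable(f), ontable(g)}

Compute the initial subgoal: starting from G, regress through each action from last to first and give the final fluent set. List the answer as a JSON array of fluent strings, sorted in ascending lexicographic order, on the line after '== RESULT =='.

Work backward from the goal:
  through step 2 (pickup(a)): drop {holding(a)}, keep {ontable(f), ontable(g)}, require {clear(a), handempty, ontable(a)}
    → {clear(a), handempty, ontable(a), ontable(f), ontable(g)}
  through step 1 (putdown(f)): drop {handempty, ontable(f)}, keep {clear(a), ontable(a), ontable(g)}, require {holding(f)}
    → {clear(a), holding(f), ontable(a), ontable(g)}

== RESULT ==
["clear(a)", "holding(f)", "ontable(a)", "ontable(g)"]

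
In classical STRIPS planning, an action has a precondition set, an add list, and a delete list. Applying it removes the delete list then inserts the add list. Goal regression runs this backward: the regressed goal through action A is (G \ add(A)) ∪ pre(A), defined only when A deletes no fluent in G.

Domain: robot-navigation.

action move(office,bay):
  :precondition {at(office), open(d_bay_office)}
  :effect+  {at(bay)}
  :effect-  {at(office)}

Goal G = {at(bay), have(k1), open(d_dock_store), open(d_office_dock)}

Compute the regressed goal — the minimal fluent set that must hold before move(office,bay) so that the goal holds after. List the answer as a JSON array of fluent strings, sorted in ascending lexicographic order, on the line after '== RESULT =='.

Compute (G \ add) ∪ pre:
  G ∩ del = {}  (empty — regression defined)
  G \ add = {at(bay), have(k1), open(d_dock_store), open(d_office_dock)} \ {at(bay)} = {have(k1), open(d_dock_store), open(d_office_dock)}
  ∪ pre   = {have(k1), open(d_dock_store), open(d_office_dock)} ∪ {at(office), open(d_bay_office)}
          = {at(office), have(k1), open(d_bay_office), open(d_dock_store), open(d_office_dock)}

== RESULT ==
["at(office)", "have(k1)", "open(d_bay_office)", "open(d_dock_store)", "open(d_office_dock)"]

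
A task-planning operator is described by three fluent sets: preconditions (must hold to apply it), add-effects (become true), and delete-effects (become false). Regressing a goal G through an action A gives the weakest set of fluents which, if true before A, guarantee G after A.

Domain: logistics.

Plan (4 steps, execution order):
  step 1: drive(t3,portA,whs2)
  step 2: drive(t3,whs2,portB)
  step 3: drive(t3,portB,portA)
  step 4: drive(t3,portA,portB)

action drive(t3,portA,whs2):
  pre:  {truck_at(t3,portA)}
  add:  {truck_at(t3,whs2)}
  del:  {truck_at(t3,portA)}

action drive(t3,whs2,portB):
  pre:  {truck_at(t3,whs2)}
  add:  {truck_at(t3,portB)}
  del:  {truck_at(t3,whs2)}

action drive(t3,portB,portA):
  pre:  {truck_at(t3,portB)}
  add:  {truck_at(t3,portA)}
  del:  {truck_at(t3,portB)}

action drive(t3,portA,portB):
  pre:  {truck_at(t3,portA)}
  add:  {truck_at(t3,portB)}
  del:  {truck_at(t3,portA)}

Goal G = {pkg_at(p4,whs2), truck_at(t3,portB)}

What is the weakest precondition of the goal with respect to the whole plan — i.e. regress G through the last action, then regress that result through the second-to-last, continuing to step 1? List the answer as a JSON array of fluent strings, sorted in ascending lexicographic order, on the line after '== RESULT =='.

Regress step by step:
  through step 4 (drive(t3,portA,portB)): drop {truck_at(t3,portB)}, keep {pkg_at(p4,whs2)}, require {truck_at(t3,portA)}
    → {pkg_at(p4,whs2), truck_at(t3,portA)}
  through step 3 (drive(t3,portB,portA)): drop {truck_at(t3,portA)}, keep {pkg_at(p4,whs2)}, require {truck_at(t3,portB)}
    → {pkg_at(p4,whs2), truck_at(t3,portB)}
  through step 2 (drive(t3,whs2,portB)): drop {truck_at(t3,portB)}, keep {pkg_at(p4,whs2)}, require {truck_at(t3,whs2)}
    → {pkg_at(p4,whs2), truck_at(t3,whs2)}
  through step 1 (drive(t3,portA,whs2)): drop {truck_at(t3,whs2)}, keep {pkg_at(p4,whs2)}, require {truck_at(t3,portA)}
    → {pkg_at(p4,whs2), truck_at(t3,portA)}

== RESULT ==
["pkg_at(p4,whs2)", "truck_at(t3,portA)"]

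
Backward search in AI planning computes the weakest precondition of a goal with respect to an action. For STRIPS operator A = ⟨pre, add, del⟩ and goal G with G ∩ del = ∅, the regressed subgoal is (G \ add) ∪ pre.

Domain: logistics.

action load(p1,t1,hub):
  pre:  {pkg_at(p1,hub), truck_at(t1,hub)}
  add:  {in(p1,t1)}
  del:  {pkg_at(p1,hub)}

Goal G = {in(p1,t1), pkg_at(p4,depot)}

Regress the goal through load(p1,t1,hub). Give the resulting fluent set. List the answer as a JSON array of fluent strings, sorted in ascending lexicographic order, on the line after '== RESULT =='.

Regress:
  G ∩ del = {}  (empty — regression defined)
  G \ add = {in(p1,t1), pkg_at(p4,depot)} \ {in(p1,t1)} = {pkg_at(p4,depot)}
  ∪ pre   = {pkg_at(p4,depot)} ∪ {pkg_at(p1,hub), truck_at(t1,hub)}
          = {pkg_at(p1,hub), pkg_at(p4,depot), truck_at(t1,hub)}

== RESULT ==
["pkg_at(p1,hub)", "pkg_at(p4,depot)", "truck_at(t1,hub)"]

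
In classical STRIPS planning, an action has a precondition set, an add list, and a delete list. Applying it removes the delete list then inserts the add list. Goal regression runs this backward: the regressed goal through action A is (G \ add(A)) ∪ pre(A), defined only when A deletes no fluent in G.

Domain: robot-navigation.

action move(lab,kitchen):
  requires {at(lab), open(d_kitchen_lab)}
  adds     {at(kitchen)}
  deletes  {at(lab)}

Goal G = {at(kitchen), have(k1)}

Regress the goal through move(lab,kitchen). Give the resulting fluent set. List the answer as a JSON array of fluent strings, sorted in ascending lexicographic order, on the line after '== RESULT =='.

Regress:
  G ∩ del = {}  (empty — regression defined)
  G \ add = {at(kitchen), have(k1)} \ {at(kitchen)} = {have(k1)}
  ∪ pre   = {have(k1)} ∪ {at(lab), open(d_kitchen_lab)}
          = {at(lab), have(k1), open(d_kitchen_lab)}

== RESULT ==
["at(lab)", "have(k1)", "open(d_kitchen_lab)"]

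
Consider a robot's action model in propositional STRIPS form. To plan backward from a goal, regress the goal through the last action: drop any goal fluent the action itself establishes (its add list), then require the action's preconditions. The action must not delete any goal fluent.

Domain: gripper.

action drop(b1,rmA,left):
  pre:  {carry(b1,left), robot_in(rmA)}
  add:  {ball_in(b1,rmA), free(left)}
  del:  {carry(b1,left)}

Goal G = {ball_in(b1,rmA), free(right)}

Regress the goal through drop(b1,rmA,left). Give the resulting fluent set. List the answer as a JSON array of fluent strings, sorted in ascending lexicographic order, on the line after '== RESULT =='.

Compute (G \ add) ∪ pre:
  G ∩ del = {}  (empty — regression defined)
  G \ add = {ball_in(b1,rmA), free(right)} \ {ball_in(b1,rmA), free(left)} = {free(right)}
  ∪ pre   = {free(right)} ∪ {carry(b1,left), robot_in(rmA)}
          = {carry(b1,left), free(right), robot_in(rmA)}

== RESULT ==
["carry(b1,left)", "free(right)", "robot_in(rmA)"]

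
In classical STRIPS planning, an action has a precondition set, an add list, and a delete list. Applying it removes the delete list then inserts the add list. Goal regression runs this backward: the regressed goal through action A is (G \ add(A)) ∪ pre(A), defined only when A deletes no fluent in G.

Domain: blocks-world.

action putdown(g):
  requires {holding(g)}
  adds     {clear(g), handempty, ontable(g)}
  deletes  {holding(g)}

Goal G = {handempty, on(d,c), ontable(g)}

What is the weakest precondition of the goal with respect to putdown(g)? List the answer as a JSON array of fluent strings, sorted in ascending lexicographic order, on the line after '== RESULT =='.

Regress:
  G ∩ del = {}  (empty — regression defined)
  G \ add = {handempty, on(d,c), ontable(g)} \ {clear(g), handempty, ontable(g)} = {on(d,c)}
  ∪ pre   = {on(d,c)} ∪ {holding(g)}
          = {holding(g), on(d,c)}

== RESULT ==
["holding(g)", "on(d,c)"]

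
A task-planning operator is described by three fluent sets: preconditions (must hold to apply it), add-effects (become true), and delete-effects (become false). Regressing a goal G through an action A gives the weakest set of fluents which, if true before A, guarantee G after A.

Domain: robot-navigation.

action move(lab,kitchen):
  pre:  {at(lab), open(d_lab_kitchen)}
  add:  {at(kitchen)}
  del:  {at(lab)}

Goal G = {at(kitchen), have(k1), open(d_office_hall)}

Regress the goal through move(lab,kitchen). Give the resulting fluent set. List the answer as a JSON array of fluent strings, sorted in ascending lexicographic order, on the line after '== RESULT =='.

Regress:
  G ∩ del = {}  (empty — regression defined)
  G \ add = {at(kitchen), have(k1), open(d_office_hall)} \ {at(kitchen)} = {have(k1), open(d_office_hall)}
  ∪ pre   = {have(k1), open(d_office_hall)} ∪ {at(lab), open(d_lab_kitchen)}
          = {at(lab), have(k1), open(d_lab_kitchen), open(d_office_hall)}

== RESULT ==
["at(lab)", "have(k1)", "open(d_lab_kitchen)", "open(d_office_hall)"]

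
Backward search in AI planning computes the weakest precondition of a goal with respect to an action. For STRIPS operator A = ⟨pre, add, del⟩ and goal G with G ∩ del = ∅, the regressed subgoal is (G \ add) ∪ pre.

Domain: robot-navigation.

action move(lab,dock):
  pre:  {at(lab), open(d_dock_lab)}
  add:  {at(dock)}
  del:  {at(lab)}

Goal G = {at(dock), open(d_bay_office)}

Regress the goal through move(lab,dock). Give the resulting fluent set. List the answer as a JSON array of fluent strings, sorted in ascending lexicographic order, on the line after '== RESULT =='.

Regress:
  G ∩ del = {}  (empty — regression defined)
  G \ add = {at(dock), open(d_bay_office)} \ {at(dock)} = {open(d_bay_office)}
  ∪ pre   = {open(d_bay_office)} ∪ {at(lab), open(d_dock_lab)}
          = {at(lab), open(d_bay_office), open(d_dock_lab)}

== RESULT ==
["at(lab)", "open(d_bay_office)", "open(d_dock_lab)"]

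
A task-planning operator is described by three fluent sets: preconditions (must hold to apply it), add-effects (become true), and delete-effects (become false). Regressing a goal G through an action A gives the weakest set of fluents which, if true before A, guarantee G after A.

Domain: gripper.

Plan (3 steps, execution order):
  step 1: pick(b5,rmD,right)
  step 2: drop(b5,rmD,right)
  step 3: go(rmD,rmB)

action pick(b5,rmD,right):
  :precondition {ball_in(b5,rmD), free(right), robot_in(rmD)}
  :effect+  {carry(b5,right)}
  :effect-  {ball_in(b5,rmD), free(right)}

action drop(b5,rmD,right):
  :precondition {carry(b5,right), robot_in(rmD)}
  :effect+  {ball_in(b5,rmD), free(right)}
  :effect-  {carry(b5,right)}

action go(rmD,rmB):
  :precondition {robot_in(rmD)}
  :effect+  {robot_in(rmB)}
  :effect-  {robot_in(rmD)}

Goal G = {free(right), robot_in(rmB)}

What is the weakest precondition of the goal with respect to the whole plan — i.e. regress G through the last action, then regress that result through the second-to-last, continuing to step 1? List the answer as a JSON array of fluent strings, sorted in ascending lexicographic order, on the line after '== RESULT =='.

Regress step by step:
  through step 3 (go(rmD,rmB)): drop {robot_in(rmB)}, keep {free(right)}, require {robot_in(rmD)}
    → {free(right), robot_in(rmD)}
  through step 2 (drop(b5,rmD,right)): drop {free(right)}, keep {robot_in(rmD)}, require {carry(b5,right), robot_in(rmD)}
    → {carry(b5,right), robot_in(rmD)}
  through step 1 (pick(b5,rmD,right)): drop {carry(b5,right)}, keep {robot_in(rmD)}, require {ball_in(b5,rmD), free(right), robot_in(rmD)}
    → {ball_in(b5,rmD), free(right), robot_in(rmD)}

== RESULT ==
["ball_in(b5,rmD)", "free(right)", "robot_in(rmD)"]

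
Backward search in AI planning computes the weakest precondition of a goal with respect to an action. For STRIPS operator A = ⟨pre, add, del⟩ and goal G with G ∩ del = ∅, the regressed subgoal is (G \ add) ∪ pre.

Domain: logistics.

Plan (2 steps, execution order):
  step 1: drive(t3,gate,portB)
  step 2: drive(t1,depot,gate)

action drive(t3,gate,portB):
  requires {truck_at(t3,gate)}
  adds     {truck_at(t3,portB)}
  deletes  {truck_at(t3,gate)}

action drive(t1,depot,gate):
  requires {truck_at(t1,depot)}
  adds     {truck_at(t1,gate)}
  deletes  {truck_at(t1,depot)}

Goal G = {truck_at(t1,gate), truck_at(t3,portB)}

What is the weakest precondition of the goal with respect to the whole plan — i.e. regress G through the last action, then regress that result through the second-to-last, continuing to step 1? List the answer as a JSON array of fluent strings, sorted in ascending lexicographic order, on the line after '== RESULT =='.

Regress step by step:
  through step 2 (drive(t1,depot,gate)): drop {truck_at(t1,gate)}, keep {truck_at(t3,portB)}, require {truck_at(t1,depot)}
    → {truck_at(t1,depot), truck_at(t3,portB)}
  through step 1 (drive(t3,gate,portB)): drop {truck_at(t3,portB)}, keep {truck_at(t1,depot)}, require {truck_at(t3,gate)}
    → {truck_at(t1,depot), truck_at(t3,gate)}

== RESULT ==
["truck_at(t1,depot)", "truck_at(t3,gate)"]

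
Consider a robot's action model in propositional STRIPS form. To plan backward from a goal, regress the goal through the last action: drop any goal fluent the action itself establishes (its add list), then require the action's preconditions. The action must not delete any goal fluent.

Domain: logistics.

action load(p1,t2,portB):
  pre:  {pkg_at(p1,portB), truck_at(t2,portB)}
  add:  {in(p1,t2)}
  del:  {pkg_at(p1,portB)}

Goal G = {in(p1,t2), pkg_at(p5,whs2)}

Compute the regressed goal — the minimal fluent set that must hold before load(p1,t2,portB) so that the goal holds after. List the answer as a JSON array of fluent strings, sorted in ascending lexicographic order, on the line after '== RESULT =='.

Compute (G \ add) ∪ pre:
  G ∩ del = {}  (empty — regression defined)
  G \ add = {in(p1,t2), pkg_at(p5,whs2)} \ {in(p1,t2)} = {pkg_at(p5,whs2)}
  ∪ pre   = {pkg_at(p5,whs2)} ∪ {pkg_at(p1,portB), truck_at(t2,portB)}
          = {pkg_at(p1,portB), pkg_at(p5,whs2), truck_at(t2,portB)}

== RESULT ==
["pkg_at(p1,portB)", "pkg_at(p5,whs2)", "truck_at(t2,portB)"]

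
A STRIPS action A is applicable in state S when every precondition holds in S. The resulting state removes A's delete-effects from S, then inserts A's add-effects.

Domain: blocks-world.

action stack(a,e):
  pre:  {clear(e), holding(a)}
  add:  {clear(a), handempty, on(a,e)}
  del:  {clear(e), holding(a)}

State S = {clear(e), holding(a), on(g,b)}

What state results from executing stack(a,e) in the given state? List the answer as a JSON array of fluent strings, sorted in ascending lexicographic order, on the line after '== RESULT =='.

Compute (S \ del) ∪ add:
  pre ⊆ S: {clear(e), holding(a)} ⊆ S  — applicable
  S \ del = {on(g,b)}
  ∪ add   = {clear(a), handempty, on(a,e), on(g,b)}

== RESULT ==
["clear(a)", "handempty", "on(a,e)", "on(g,b)"]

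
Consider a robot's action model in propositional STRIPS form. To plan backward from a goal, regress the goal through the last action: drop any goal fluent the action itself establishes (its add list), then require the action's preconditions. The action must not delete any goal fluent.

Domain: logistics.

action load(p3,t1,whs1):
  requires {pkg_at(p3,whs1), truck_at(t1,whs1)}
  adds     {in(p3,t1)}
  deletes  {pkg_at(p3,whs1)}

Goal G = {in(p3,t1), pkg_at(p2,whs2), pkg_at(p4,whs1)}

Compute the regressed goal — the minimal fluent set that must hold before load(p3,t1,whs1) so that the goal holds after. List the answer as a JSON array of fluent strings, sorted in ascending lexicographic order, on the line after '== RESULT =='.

Regress:
  G ∩ del = {}  (empty — regression defined)
  G \ add = {in(p3,t1), pkg_at(p2,whs2), pkg_at(p4,whs1)} \ {in(p3,t1)} = {pkg_at(p2,whs2), pkg_at(p4,whs1)}
  ∪ pre   = {pkg_at(p2,whs2), pkg_at(p4,whs1)} ∪ {pkg_at(p3,whs1), truck_at(t1,whs1)}
          = {pkg_at(p2,whs2), pkg_at(p3,whs1), pkg_at(p4,whs1), truck_at(t1,whs1)}

== RESULT ==
["pkg_at(p2,whs2)", "pkg_at(p3,whs1)", "pkg_at(p4,whs1)", "truck_at(t1,whs1)"]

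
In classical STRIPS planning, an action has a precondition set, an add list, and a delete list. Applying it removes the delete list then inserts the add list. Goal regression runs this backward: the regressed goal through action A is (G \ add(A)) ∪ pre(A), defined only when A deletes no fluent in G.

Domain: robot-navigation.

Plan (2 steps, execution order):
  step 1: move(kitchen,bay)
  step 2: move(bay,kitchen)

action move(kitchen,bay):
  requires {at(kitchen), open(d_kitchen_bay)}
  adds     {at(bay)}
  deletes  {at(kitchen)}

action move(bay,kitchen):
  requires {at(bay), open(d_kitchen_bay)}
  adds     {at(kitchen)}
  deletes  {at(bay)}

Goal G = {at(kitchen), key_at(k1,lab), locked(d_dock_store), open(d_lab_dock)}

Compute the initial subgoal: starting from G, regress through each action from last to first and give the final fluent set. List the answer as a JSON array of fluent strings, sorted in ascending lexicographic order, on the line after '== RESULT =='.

Work backward from the goal:
  through step 2 (move(bay,kitchen)): drop {at(kitchen)}, keep {key_at(k1,lab), locked(d_dock_store), open(d_lab_dock)}, require {at(bay), open(d_kitchen_bay)}
    → {at(bay), key_at(k1,lab), locked(d_dock_store), open(d_kitchen_bay), open(d_lab_dock)}
  through step 1 (move(kitchen,bay)): drop {at(bay)}, keep {key_at(k1,lab), locked(d_dock_store), open(d_kitchen_bay), open(d_lab_dock)}, require {at(kitchen), open(d_kitchen_bay)}
    → {at(kitchen), key_at(k1,lab), locked(d_dock_store), open(d_kitchen_bay), open(d_lab_dock)}

== RESULT ==
["at(kitchen)", "key_at(k1,lab)", "locked(d_dock_store)", "open(d_kitchen_bay)", "open(d_lab_dock)"]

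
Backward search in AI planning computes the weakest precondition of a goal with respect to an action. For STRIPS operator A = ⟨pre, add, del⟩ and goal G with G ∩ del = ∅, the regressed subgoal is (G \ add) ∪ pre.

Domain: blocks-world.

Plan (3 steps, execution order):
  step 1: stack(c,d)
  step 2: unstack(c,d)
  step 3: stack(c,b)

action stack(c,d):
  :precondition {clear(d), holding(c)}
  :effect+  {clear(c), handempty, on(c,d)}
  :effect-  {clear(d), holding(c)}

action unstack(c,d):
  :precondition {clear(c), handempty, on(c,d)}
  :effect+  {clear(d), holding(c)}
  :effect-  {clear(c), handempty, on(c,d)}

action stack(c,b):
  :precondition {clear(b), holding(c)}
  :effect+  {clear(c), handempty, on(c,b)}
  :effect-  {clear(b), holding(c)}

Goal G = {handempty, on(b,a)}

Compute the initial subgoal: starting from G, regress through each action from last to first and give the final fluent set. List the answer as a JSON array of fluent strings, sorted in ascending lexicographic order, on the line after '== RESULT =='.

Work backward from the goal:
  through step 3 (stack(c,b)): drop {handempty}, keep {on(b,a)}, require {clear(b), holding(c)}
    → {clear(b), holding(c), on(b,a)}
  through step 2 (unstack(c,d)): drop {holding(c)}, keep {clear(b), on(b,a)}, require {clear(c), handempty, on(c,d)}
    → {clear(b), clear(c), handempty, on(b,a), on(c,d)}
  through step 1 (stack(c,d)): drop {clear(c), handempty, on(c,d)}, keep {clear(b), on(b,a)}, require {clear(d), holding(c)}
    → {clear(b), clear(d), holding(c), on(b,a)}

== RESULT ==
["clear(b)", "clear(d)", "holding(c)", "on(b,a)"]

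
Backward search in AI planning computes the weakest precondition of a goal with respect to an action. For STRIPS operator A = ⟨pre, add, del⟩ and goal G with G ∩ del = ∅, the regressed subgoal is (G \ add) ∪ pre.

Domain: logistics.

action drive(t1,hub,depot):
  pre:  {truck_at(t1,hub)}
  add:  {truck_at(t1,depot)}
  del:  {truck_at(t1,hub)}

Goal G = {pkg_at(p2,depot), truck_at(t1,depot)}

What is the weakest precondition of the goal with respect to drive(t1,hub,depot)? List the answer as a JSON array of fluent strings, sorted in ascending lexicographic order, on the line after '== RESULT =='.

Compute (G \ add) ∪ pre:
  G ∩ del = {}  (empty — regression defined)
  G \ add = {pkg_at(p2,depot), truck_at(t1,depot)} \ {truck_at(t1,depot)} = {pkg_at(p2,depot)}
  ∪ pre   = {pkg_at(p2,depot)} ∪ {truck_at(t1,hub)}
          = {pkg_at(p2,depot), truck_at(t1,hub)}

== RESULT ==
["pkg_at(p2,depot)", "truck_at(t1,hub)"]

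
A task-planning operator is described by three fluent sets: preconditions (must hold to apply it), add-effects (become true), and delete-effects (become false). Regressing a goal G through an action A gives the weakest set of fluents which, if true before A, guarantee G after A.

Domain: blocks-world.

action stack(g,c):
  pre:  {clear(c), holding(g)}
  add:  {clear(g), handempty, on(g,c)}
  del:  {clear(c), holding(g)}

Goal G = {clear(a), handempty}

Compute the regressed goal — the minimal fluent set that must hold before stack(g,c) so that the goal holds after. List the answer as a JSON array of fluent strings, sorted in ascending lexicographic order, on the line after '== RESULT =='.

Regress:
  G ∩ del = {}  (empty — regression defined)
  G \ add = {clear(a), handempty} \ {clear(g), handempty, on(g,c)} = {clear(a)}
  ∪ pre   = {clear(a)} ∪ {clear(c), holding(g)}
          = {clear(a), clear(c), holding(g)}

== RESULT ==
["clear(a)", "clear(c)", "holding(g)"]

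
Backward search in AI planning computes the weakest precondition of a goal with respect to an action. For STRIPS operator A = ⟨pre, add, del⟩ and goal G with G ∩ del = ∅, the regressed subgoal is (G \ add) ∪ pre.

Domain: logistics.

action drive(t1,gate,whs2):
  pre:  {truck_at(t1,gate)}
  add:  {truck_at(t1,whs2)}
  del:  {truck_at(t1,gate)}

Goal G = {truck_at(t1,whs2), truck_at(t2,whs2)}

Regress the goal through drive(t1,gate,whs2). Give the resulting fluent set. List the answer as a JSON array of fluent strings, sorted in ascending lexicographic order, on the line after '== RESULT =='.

Compute (G \ add) ∪ pre:
  G ∩ del = {}  (empty — regression defined)
  G \ add = {truck_at(t1,whs2), truck_at(t2,whs2)} \ {truck_at(t1,whs2)} = {truck_at(t2,whs2)}
  ∪ pre   = {truck_at(t2,whs2)} ∪ {truck_at(t1,gate)}
          = {truck_at(t1,gate), truck_at(t2,whs2)}

== RESULT ==
["truck_at(t1,gate)", "truck_at(t2,whs2)"]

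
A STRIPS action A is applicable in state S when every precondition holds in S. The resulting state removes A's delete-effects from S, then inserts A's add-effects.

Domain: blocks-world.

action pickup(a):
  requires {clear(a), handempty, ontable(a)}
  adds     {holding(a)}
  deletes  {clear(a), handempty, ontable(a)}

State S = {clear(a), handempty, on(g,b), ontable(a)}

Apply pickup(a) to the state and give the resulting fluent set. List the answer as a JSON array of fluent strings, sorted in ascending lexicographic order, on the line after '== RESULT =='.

Progress:
  pre ⊆ S: {clear(a), handempty, ontable(a)} ⊆ S  — applicable
  S \ del = {on(g,b)}
  ∪ add   = {holding(a), on(g,b)}

== RESULT ==
["holding(a)", "on(g,b)"]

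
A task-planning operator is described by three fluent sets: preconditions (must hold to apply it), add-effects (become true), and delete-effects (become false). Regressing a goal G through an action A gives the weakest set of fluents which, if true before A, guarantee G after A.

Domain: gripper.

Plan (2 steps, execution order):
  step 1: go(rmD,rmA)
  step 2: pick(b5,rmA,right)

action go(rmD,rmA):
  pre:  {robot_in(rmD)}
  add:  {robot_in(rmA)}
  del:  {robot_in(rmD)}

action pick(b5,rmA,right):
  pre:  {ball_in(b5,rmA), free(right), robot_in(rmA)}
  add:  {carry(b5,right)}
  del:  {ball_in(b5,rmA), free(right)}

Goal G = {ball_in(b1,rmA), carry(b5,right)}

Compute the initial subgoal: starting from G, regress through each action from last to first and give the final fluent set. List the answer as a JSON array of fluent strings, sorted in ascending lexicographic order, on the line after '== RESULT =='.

Regress step by step:
  through step 2 (pick(b5,rmA,right)): drop {carry(b5,right)}, keep {ball_in(b1,rmA)}, require {ball_in(b5,rmA), free(right), robot_in(rmA)}
    → {ball_in(b1,rmA), ball_in(b5,rmA), free(right), robot_in(rmA)}
  through step 1 (go(rmD,rmA)): drop {robot_in(rmA)}, keep {ball_in(b1,rmA), ball_in(b5,rmA), free(right)}, require {robot_in(rmD)}
    → {ball_in(b1,rmA), ball_in(b5,rmA), free(right), robot_in(rmD)}

== RESULT ==
["ball_in(b1,rmA)", "ball_in(b5,rmA)", "free(right)", "robot_in(rmD)"]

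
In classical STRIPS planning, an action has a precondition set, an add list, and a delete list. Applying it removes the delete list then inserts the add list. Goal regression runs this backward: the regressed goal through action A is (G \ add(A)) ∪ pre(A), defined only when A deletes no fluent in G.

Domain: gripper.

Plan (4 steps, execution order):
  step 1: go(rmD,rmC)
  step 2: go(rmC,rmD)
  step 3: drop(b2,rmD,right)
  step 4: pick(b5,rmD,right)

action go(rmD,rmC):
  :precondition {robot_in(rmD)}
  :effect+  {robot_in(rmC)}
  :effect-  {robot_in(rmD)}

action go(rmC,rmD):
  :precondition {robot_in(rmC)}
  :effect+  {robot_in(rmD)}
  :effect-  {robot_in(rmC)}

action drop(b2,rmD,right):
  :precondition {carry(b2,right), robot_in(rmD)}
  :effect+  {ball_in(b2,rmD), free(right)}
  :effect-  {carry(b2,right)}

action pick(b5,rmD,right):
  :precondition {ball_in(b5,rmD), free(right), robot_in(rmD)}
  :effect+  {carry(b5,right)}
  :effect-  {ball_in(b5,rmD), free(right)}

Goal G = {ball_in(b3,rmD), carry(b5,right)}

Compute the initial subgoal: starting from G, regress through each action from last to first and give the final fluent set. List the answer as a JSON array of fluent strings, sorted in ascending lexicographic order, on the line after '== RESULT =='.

Work backward from the goal:
  through step 4 (pick(b5,rmD,right)): drop {carry(b5,right)}, keep {ball_in(b3,rmD)}, require {ball_in(b5,rmD), free(right), robot_in(rmD)}
    → {ball_in(b3,rmD), ball_in(b5,rmD), free(right), robot_in(rmD)}
  through step 3 (drop(b2,rmD,right)): drop {free(right)}, keep {ball_in(b3,rmD), ball_in(b5,rmD), robot_in(rmD)}, require {carry(b2,right), robot_in(rmD)}
    → {ball_in(b3,rmD), ball_in(b5,rmD), carry(b2,right), robot_in(rmD)}
  through step 2 (go(rmC,rmD)): drop {robot_in(rmD)}, keep {ball_in(b3,rmD), ball_in(b5,rmD), carry(b2,right)}, require {robot_in(rmC)}
    → {ball_in(b3,rmD), ball_in(b5,rmD), carry(b2,right), robot_in(rmC)}
  through step 1 (go(rmD,rmC)): drop {robot_in(rmC)}, keep {ball_in(b3,rmD), ball_in(b5,rmD), carry(b2,right)}, require {robot_in(rmD)}
    → {ball_in(b3,rmD), ball_in(b5,rmD), carry(b2,right), robot_in(rmD)}

== RESULT ==
["ball_in(b3,rmD)", "ball_in(b5,rmD)", "carry(b2,right)", "robot_in(rmD)"]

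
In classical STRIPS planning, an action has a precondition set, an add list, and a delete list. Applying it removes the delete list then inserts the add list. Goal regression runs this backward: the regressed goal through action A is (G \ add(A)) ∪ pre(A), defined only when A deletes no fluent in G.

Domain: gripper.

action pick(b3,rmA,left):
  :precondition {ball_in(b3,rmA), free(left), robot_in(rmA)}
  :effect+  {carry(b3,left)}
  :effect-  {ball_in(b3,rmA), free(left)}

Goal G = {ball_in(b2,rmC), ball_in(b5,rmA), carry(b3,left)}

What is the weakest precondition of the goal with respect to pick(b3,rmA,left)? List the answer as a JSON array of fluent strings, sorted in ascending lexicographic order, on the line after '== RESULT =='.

Regress:
  G ∩ del = {}  (empty — regression defined)
  G \ add = {ball_in(b2,rmC), ball_in(b5,rmA), carry(b3,left)} \ {carry(b3,left)} = {ball_in(b2,rmC), ball_in(b5,rmA)}
  ∪ pre   = {ball_in(b2,rmC), ball_in(b5,rmA)} ∪ {ball_in(b3,rmA), free(left), robot_in(rmA)}
          = {ball_in(b2,rmC), ball_in(b3,rmA), ball_in(b5,rmA), free(left), robot_in(rmA)}

== RESULT ==
["ball_in(b2,rmC)", "ball_in(b3,rmA)", "ball_in(b5,rmA)", "free(left)", "robot_in(rmA)"]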